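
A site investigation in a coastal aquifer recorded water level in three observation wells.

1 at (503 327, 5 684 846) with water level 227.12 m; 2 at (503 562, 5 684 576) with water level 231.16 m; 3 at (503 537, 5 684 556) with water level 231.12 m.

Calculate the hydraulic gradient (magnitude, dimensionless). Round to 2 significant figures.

0.011

With h = a·x + b·y + c and 1 as origin, the differences give:
  235·a + (-270)·b = +4.04
  210·a + (-290)·b = +4.00
Eliminate b (×(-290) and ×(-270), subtract): -11450·a = -91.600 → a = ∂h/∂x = +0.008000
Back-substitute: b = ∂h/∂y = -0.008000.
|∇h| = √(0.008000² + -0.008000²) = 0.01131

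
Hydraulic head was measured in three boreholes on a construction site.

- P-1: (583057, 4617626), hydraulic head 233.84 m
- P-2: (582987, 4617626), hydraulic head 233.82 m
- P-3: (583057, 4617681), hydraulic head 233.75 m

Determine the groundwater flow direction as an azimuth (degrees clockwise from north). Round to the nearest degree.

∂h/∂x = (233.82 − 233.84) / (582987 − 583057) = +0.0002857
∂h/∂y = (233.75 − 233.84) / (4617681 − 4617626) = -0.001636
Flow direction (−∇h) has components (-0.0002857 E, +0.001636 N).
Azimuth = atan2(E, N) = atan2(-0.0002857, +0.001636) = 350.1° ≈ 350°.

350°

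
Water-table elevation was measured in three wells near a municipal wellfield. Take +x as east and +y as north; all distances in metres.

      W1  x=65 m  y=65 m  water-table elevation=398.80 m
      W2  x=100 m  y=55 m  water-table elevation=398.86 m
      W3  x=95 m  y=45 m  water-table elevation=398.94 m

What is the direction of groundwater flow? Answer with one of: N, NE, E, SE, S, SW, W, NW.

N

Taking W1 as reference: W2−W1 = (35, -10, +0.06); W3−W1 = (30, -20, +0.14).
Solve a·Δx + b·Δy = Δh: det = 35·(-20) − 30·(-10) = -400.
∂h/∂x = [(+0.06)·(-20) − (+0.14)·(-10)] / -400 = -0.0005000
∂h/∂y = [35·(+0.14) − 30·(+0.06)] / -400 = -0.007750
Flow = −∇h = (+0.0005000 east, +0.007750 north), which points north.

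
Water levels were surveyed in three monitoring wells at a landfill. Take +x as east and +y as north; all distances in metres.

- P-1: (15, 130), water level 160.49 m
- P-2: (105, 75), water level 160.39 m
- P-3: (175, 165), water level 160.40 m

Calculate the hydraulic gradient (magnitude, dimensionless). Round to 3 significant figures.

0.000968

Taking P-1 as reference: P-2−P-1 = (90, -55, -0.10); P-3−P-1 = (160, 35, -0.09).
Determinant of the coordinate differences = 90·35 − 160·(-55) = 11950.
∂h/∂x = [(-0.10)·35 − (-0.09)·(-55)] / 11950 = -0.0007071
∂h/∂y = [90·(-0.09) − 160·(-0.10)] / 11950 = +0.0006611
|∇h| = √(-0.0007071² + 0.0006611²) = 0.000968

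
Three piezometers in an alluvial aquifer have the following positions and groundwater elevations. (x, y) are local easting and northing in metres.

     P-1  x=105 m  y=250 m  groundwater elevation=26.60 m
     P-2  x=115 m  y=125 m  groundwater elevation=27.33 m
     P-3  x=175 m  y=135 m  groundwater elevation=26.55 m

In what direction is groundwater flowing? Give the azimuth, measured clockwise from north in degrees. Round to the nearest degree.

Taking P-1 as reference: P-2−P-1 = (10, -125, +0.73); P-3−P-1 = (70, -115, -0.05).
Determinant of the coordinate differences = 10·(-115) − 70·(-125) = 7600.
∂h/∂x = [(+0.73)·(-115) − (-0.05)·(-125)] / 7600 = -0.01187
∂h/∂y = [10·(-0.05) − 70·(+0.73)] / 7600 = -0.006789
Flow direction (−∇h) has components (+0.01187 E, +0.006789 N).
Azimuth = atan2(E, N) = atan2(+0.01187, +0.006789) = 60.2° ≈ 060°.

060°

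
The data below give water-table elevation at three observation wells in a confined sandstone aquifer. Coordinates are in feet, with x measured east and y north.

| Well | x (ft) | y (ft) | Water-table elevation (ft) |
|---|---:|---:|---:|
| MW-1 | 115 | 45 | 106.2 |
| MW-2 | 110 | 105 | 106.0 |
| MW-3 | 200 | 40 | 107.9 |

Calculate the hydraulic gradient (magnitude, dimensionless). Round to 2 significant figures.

Differences from MW-1: to MW-2 (Δx, Δy, Δh) = (-5, 60, -0.2); to MW-3 = (85, -5, +1.7).
Determinant of the coordinate differences = (-5)·(-5) − 85·60 = -5075.
∂h/∂x = [(-0.2)·(-5) − (+1.7)·60] / -5075 = +0.01990
∂h/∂y = [(-5)·(+1.7) − 85·(-0.2)] / -5075 = -0.001675
|∇h| = √(0.01990² + -0.001675²) = 0.01997

0.020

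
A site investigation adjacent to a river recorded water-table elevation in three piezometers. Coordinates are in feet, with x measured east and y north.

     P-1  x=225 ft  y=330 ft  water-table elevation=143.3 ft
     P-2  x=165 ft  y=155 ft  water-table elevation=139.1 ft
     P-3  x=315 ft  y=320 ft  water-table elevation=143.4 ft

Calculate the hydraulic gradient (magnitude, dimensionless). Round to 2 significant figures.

Taking P-1 as reference: P-2−P-1 = (-60, -175, -4.2); P-3−P-1 = (90, -10, +0.1).
Determinant of the coordinate differences = (-60)·(-10) − 90·(-175) = 16350.
∂h/∂x = [(-4.2)·(-10) − (+0.1)·(-175)] / 16350 = +0.003639
∂h/∂y = [(-60)·(+0.1) − 90·(-4.2)] / 16350 = +0.02275
|∇h| = √(0.003639² + 0.02275²) = 0.02304

0.023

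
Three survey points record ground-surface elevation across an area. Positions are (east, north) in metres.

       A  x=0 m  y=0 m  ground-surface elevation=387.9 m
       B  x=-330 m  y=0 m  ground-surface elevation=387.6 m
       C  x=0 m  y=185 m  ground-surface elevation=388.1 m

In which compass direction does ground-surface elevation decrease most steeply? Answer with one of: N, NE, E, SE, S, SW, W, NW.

∂z/∂x = (387.6 − 387.9) / (-330 − 0) = +0.0009091
∂z/∂y = (388.1 − 387.9) / (185 − 0) = +0.001081
Steepest decrease is along −∇f = (-0.0009091 E, -0.001081 N) → southwest.

SW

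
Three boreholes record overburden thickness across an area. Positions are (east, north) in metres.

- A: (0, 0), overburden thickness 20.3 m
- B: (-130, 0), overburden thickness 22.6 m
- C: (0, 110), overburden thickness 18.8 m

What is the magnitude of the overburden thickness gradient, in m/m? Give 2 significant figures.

∂d/∂x = (22.6 − 20.3) / (-130 − 0) = -0.01769
∂d/∂y = (18.8 − 20.3) / (110 − 0) = -0.01364
|∇f| = √(-0.01769² + -0.01364²) = 0.02234 m/m

0.022 m/m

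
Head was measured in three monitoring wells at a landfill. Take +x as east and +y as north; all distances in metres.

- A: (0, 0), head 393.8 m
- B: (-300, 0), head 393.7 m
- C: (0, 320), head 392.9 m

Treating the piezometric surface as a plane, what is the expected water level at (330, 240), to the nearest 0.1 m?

∂h/∂x = (393.7 − 393.8) / (-300 − 0) = +0.0003333
∂h/∂y = (392.9 − 393.8) / (320 − 0) = -0.002813
h(330, 240) = 393.8 + (+0.0003333)·(330) + (-0.002813)·(240) = 393.8 +0.110 -0.675 = 393.235 m.

393.2 m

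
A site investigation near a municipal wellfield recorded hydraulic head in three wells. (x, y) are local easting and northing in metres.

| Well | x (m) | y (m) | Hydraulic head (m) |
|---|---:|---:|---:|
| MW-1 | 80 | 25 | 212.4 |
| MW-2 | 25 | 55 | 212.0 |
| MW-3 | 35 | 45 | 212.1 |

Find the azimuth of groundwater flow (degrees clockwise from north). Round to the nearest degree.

Differences from MW-1: to MW-2 (Δx, Δy, Δh) = (-55, 30, -0.4); to MW-3 = (-45, 20, -0.3).
Solve a·Δx + b·Δy = Δh: det = (-55)·20 − (-45)·30 = 250.
∂h/∂x = [(-0.4)·20 − (-0.3)·30] / 250 = +0.004000
∂h/∂y = [(-55)·(-0.3) − (-45)·(-0.4)] / 250 = -0.006000
Flow direction (−∇h) has components (-0.004000 E, +0.006000 N).
Azimuth = atan2(E, N) = atan2(-0.004000, +0.006000) = 326.3° ≈ 326°.

326°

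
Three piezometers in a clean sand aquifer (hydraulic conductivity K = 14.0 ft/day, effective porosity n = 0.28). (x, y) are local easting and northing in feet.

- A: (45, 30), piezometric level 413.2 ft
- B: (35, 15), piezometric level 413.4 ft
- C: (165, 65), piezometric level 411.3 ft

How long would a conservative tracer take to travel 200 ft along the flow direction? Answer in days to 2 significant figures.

260 days

Taking A as reference: B−A = (-10, -15, +0.2); C−A = (120, 35, -1.9).
Determinant of the coordinate differences = (-10)·35 − 120·(-15) = 1450.
∂h/∂x = [(+0.2)·35 − (-1.9)·(-15)] / 1450 = -0.01483
∂h/∂y = [(-10)·(-1.9) − 120·(+0.2)] / 1450 = -0.003448
|∇h| = √(-0.01483² + -0.003448²) = 0.01523
Seepage velocity v = K·i/n = 14.0 × 0.01523 / 0.28 = 0.7615 ft/day.
t = 200 / 0.7615 = 262.6 days.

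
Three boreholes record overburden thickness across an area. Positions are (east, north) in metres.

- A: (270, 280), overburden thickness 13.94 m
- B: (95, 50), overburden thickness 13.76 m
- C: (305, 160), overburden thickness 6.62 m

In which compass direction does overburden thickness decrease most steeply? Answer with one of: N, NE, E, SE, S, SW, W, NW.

SE

With d = a·x + b·y + c and A as origin, the differences give:
  (-175)·a + (-230)·b = -0.18
  35·a + (-120)·b = -7.32
Eliminate b (×(-120) and ×(-230), subtract): 29050·a = -1662.000 → a = ∂d/∂x = -0.05721
Back-substitute: b = ∂d/∂y = +0.04431.
Steepest decrease is along −∇f = (+0.05721 E, -0.04431 N) → southeast.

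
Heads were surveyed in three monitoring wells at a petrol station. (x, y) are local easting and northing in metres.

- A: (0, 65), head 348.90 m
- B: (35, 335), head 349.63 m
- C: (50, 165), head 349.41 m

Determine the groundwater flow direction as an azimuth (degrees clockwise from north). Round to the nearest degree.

Taking A as reference: B−A = (35, 270, +0.73); C−A = (50, 100, +0.51).
Determinant of the coordinate differences = 35·100 − 50·270 = -10000.
∂h/∂x = [(+0.73)·100 − (+0.51)·270] / -10000 = +0.006470
∂h/∂y = [35·(+0.51) − 50·(+0.73)] / -10000 = +0.001865
Flow direction (−∇h) has components (-0.006470 E, -0.001865 N).
Azimuth = atan2(E, N) = atan2(-0.006470, -0.001865) = 253.9° ≈ 254°.

254°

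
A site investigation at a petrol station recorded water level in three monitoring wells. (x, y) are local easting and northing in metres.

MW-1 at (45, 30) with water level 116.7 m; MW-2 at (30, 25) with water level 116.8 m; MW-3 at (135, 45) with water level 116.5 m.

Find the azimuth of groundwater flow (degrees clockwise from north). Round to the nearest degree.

Differences from MW-1: to MW-2 (Δx, Δy, Δh) = (-15, -5, +0.1); to MW-3 = (90, 15, -0.2).
Determinant of the coordinate differences = (-15)·15 − 90·(-5) = 225.
∂h/∂x = [(+0.1)·15 − (-0.2)·(-5)] / 225 = +0.002222
∂h/∂y = [(-15)·(-0.2) − 90·(+0.1)] / 225 = -0.02667
Flow direction (−∇h) has components (-0.002222 E, +0.02667 N).
Azimuth = atan2(E, N) = atan2(-0.002222, +0.02667) = 355.2° ≈ 355°.

355°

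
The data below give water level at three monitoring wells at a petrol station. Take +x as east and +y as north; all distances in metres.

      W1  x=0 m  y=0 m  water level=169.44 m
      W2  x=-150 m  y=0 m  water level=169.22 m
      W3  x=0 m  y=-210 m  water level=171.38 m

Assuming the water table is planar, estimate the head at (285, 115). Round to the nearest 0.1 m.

∂h/∂x = (169.22 − 169.44) / (-150 − 0) = +0.001467
∂h/∂y = (171.38 − 169.44) / (-210 − 0) = -0.009238
h(285, 115) = 169.44 + (+0.001467)·(285) + (-0.009238)·(115) = 169.44 +0.418 -1.062 = 168.796 m.

168.8 m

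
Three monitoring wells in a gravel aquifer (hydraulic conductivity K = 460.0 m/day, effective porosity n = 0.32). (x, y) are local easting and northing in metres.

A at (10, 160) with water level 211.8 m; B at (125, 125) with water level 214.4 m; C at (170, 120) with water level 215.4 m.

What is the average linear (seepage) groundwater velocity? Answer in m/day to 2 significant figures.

32 m/day

Differences from A: to B (Δx, Δy, Δh) = (115, -35, +2.6); to C = (160, -40, +3.6).
Determinant of the coordinate differences = 115·(-40) − 160·(-35) = 1000.
∂h/∂x = [(+2.6)·(-40) − (+3.6)·(-35)] / 1000 = +0.02200
∂h/∂y = [115·(+3.6) − 160·(+2.6)] / 1000 = -0.002000
|∇h| = √(0.02200² + -0.002000²) = 0.02209
Seepage velocity v = K·i/n = 460.0 × 0.02209 / 0.32 = 31.75 m/day.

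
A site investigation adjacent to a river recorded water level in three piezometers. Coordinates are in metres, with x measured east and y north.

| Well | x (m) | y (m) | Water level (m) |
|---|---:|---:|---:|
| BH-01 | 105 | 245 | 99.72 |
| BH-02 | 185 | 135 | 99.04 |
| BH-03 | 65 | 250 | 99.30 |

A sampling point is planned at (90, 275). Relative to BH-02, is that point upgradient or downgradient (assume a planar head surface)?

upgradient

Taking BH-01 as reference: BH-02−BH-01 = (80, -110, -0.68); BH-03−BH-01 = (-40, 5, -0.42).
Determinant of the coordinate differences = 80·5 − (-40)·(-110) = -4000.
∂h/∂x = [(-0.68)·5 − (-0.42)·(-110)] / -4000 = +0.01240
∂h/∂y = [80·(-0.42) − (-40)·(-0.68)] / -4000 = +0.01520
Head at (90, 275) = 99.72 + (+0.01240)·(-15) + (+0.01520)·(30) = 99.99 m.
That is higher than the 99.04 m at BH-02, so the point is upgradient.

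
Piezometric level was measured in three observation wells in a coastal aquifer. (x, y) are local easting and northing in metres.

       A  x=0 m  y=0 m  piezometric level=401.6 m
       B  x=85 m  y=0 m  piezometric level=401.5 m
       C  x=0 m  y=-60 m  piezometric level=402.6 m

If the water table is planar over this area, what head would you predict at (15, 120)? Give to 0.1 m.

399.6 m

∂h/∂x = (401.5 − 401.6) / (85 − 0) = -0.001176
∂h/∂y = (402.6 − 401.6) / (-60 − 0) = -0.01667
h(15, 120) = 401.6 + (-0.001176)·(15) + (-0.01667)·(120) = 401.6 -0.018 -2.000 = 399.582 m.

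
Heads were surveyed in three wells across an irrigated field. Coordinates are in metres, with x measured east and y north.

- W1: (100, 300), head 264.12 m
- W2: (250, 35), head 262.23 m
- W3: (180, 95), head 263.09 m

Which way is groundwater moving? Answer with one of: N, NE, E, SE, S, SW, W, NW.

E

Differences from W1: to W2 (Δx, Δy, Δh) = (150, -265, -1.89); to W3 = (80, -205, -1.03).
Solve a·Δx + b·Δy = Δh: det = 150·(-205) − 80·(-265) = -9550.
∂h/∂x = [(-1.89)·(-205) − (-1.03)·(-265)] / -9550 = -0.01199
∂h/∂y = [150·(-1.03) − 80·(-1.89)] / -9550 = +0.0003455
Flow = −∇h = (+0.01199 east, -0.0003455 north), which points east.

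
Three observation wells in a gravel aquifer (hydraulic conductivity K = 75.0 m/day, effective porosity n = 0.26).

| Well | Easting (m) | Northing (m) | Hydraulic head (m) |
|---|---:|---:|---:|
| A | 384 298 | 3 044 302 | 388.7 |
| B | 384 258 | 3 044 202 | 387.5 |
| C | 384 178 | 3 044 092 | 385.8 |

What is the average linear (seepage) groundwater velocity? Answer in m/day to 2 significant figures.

3.8 m/day

With h = a·x + b·y + c and A as origin, the differences give:
  (-40)·a + (-100)·b = -1.2
  (-120)·a + (-210)·b = -2.9
Eliminate b (×(-210) and ×(-100), subtract): -3600·a = -38.00 → a = ∂h/∂x = +0.01056
Back-substitute: b = ∂h/∂y = +0.007778.
|∇h| = √(0.01056² + 0.007778²) = 0.01312
Seepage velocity v = K·i/n = 75.0 × 0.01312 / 0.26 = 3.785 m/day.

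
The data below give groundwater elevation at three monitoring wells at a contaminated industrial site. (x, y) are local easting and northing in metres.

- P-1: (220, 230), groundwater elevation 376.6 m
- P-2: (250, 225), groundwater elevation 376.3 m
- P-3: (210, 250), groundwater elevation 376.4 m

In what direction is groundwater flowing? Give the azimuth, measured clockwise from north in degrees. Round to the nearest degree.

038°

With h = a·x + b·y + c and P-1 as origin, the differences give:
  30·a + (-5)·b = -0.3
  (-10)·a + 20·b = -0.2
Eliminate b (×20 and ×(-5), subtract): 550·a = -7.00 → a = ∂h/∂x = -0.01273
Back-substitute: b = ∂h/∂y = -0.01636.
Flow direction (−∇h) has components (+0.01273 E, +0.01636 N).
Azimuth = atan2(E, N) = atan2(+0.01273, +0.01636) = 37.9° ≈ 038°.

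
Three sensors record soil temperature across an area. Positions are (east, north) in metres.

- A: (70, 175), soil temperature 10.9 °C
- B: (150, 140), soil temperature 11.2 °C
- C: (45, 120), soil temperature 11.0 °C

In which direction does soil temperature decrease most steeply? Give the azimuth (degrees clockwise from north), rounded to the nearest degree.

Three-point gradient (reference A): Δ to B = (80, -35, +0.3), Δ to C = (-25, -55, +0.1).
∂T/∂x = +0.002464, ∂T/∂y = -0.002938 (det = -5275).
Steepest decrease is along −∇f: components (-0.002464 E, +0.002938 N).
Azimuth = atan2(-0.002464, +0.002938) = 320.0° ≈ 320°.

320°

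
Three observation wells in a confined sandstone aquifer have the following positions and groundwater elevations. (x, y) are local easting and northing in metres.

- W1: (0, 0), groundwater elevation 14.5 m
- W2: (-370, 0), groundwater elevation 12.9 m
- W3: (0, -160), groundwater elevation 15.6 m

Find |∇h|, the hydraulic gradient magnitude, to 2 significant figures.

∂h/∂x = (12.9 − 14.5) / (-370 − 0) = +0.004324
∂h/∂y = (15.6 − 14.5) / (-160 − 0) = -0.006875
|∇h| = √(0.004324² + -0.006875²) = 0.008122

0.0081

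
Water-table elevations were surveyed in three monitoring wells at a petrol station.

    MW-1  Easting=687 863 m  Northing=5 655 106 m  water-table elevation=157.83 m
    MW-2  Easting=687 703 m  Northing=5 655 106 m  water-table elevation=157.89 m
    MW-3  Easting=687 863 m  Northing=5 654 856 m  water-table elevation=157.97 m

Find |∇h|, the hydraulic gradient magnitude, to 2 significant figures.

∂h/∂x = (157.89 − 157.83) / (687703 − 687863) = -0.0003750
∂h/∂y = (157.97 − 157.83) / (5654856 − 5655106) = -0.0005600
|∇h| = √(-0.0003750² + -0.0005600²) = 0.000674

0.00067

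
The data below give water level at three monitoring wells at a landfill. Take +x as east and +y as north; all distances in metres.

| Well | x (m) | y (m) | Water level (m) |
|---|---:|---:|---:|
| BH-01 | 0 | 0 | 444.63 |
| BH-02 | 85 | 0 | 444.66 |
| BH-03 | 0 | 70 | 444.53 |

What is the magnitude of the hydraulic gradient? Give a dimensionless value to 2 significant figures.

0.0015

∂h/∂x = (444.66 − 444.63) / (85 − 0) = +0.0003529
∂h/∂y = (444.53 − 444.63) / (70 − 0) = -0.001429
|∇h| = √(0.0003529² + -0.001429²) = 0.001472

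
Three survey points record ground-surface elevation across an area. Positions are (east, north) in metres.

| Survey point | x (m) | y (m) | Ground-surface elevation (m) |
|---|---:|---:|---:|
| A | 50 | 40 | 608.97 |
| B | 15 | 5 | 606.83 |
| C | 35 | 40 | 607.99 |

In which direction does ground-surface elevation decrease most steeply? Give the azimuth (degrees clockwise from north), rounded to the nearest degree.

274°

With z = a·x + b·y + c and A as origin, the differences give:
  (-35)·a + (-35)·b = -2.14
  (-15)·a + 0·b = -0.98
Eliminate b (×0 and ×(-35), subtract): -525·a = -34.300 → a = ∂z/∂x = +0.06533
Back-substitute: b = ∂z/∂y = -0.004190.
Steepest decrease is along −∇f: components (-0.06533 E, +0.004190 N).
Azimuth = atan2(-0.06533, +0.004190) = 273.7° ≈ 274°.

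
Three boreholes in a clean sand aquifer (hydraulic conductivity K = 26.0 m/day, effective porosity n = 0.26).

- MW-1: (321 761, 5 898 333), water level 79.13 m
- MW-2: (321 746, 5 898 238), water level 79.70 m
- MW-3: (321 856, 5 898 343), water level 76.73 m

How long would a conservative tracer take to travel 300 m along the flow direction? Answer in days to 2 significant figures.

120 days

Differences from MW-1: to MW-2 (Δx, Δy, Δh) = (-15, -95, +0.57); to MW-3 = (95, 10, -2.40).
Solve a·Δx + b·Δy = Δh: det = (-15)·10 − 95·(-95) = 8875.
∂h/∂x = [(+0.57)·10 − (-2.40)·(-95)] / 8875 = -0.02505
∂h/∂y = [(-15)·(-2.40) − 95·(+0.57)] / 8875 = -0.002045
|∇h| = √(-0.02505² + -0.002045²) = 0.02513
Seepage velocity v = K·i/n = 26.0 × 0.02513 / 0.26 = 2.513 m/day.
t = 300 / 2.513 = 119.4 days.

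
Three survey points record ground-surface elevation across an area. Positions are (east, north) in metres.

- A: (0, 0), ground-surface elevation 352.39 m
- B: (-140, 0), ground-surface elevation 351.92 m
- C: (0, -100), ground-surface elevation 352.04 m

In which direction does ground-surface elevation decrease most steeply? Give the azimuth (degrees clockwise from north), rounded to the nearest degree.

∂z/∂x = (351.92 − 352.39) / (-140 − 0) = +0.003357
∂z/∂y = (352.04 − 352.39) / (-100 − 0) = +0.003500
Steepest decrease is along −∇f: components (-0.003357 E, -0.003500 N).
Azimuth = atan2(-0.003357, -0.003500) = 223.8° ≈ 224°.

224°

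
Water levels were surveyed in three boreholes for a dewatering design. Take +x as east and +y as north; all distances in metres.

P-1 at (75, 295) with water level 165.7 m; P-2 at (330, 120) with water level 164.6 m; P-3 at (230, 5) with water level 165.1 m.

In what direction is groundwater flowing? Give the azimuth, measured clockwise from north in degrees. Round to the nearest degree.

Taking P-1 as reference: P-2−P-1 = (255, -175, -1.1); P-3−P-1 = (155, -290, -0.6).
Solve a·Δx + b·Δy = Δh: det = 255·(-290) − 155·(-175) = -46825.
∂h/∂x = [(-1.1)·(-290) − (-0.6)·(-175)] / -46825 = -0.004570
∂h/∂y = [255·(-0.6) − 155·(-1.1)] / -46825 = -0.0003737
Flow direction (−∇h) has components (+0.004570 E, +0.0003737 N).
Azimuth = atan2(E, N) = atan2(+0.004570, +0.0003737) = 85.3° ≈ 085°.

085°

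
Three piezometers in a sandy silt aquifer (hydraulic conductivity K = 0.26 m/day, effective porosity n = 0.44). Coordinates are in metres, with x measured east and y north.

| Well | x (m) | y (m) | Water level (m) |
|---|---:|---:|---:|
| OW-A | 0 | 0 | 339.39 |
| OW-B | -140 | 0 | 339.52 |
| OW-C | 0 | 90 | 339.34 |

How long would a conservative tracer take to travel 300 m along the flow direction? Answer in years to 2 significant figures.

∂h/∂x = (339.52 − 339.39) / (-140 − 0) = -0.0009286
∂h/∂y = (339.34 − 339.39) / (90 − 0) = -0.0005556
|∇h| = √(-0.0009286² + -0.0005556²) = 0.001082
Seepage velocity v = K·i/n = 0.26 × 0.001082 / 0.44 = 0.0006394 m/day.
t = 300 / 0.0006394 = 4.692e+05 days = 1.28e+03 years.

1300 years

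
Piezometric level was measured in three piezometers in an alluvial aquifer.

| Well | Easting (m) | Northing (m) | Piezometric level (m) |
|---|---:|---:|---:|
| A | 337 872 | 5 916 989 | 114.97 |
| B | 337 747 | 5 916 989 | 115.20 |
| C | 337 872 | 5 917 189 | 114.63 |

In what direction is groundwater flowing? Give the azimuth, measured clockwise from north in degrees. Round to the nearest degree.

047°

∂h/∂x = (115.20 − 114.97) / (337747 − 337872) = -0.001840
∂h/∂y = (114.63 − 114.97) / (5917189 − 5916989) = -0.001700
Flow direction (−∇h) has components (+0.001840 E, +0.001700 N).
Azimuth = atan2(E, N) = atan2(+0.001840, +0.001700) = 47.3° ≈ 047°.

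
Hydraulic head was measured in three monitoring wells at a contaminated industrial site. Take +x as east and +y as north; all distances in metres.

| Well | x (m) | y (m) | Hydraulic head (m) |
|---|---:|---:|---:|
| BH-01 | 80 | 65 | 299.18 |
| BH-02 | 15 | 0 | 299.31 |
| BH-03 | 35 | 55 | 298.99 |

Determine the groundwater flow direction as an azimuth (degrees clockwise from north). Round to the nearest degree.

Differences from BH-01: to BH-02 (Δx, Δy, Δh) = (-65, -65, +0.13); to BH-03 = (-45, -10, -0.19).
Determinant of the coordinate differences = (-65)·(-10) − (-45)·(-65) = -2275.
∂h/∂x = [(+0.13)·(-10) − (-0.19)·(-65)] / -2275 = +0.006000
∂h/∂y = [(-65)·(-0.19) − (-45)·(+0.13)] / -2275 = -0.008000
Flow direction (−∇h) has components (-0.006000 E, +0.008000 N).
Azimuth = atan2(E, N) = atan2(-0.006000, +0.008000) = 323.1° ≈ 323°.

323°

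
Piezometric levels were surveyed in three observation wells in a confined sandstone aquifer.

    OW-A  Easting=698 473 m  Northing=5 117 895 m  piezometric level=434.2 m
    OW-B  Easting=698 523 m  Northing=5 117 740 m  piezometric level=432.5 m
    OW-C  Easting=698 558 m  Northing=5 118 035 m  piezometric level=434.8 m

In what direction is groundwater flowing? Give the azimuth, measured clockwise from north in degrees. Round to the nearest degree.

140°

Three-point gradient (reference OW-A): Δ to OW-B = (50, -155, -1.7), Δ to OW-C = (85, 140, +0.6).
∂h/∂x = -0.007187, ∂h/∂y = +0.008649 (det = 20175).
Flow direction (−∇h) has components (+0.007187 E, -0.008649 N).
Azimuth = atan2(E, N) = atan2(+0.007187, -0.008649) = 140.3° ≈ 140°.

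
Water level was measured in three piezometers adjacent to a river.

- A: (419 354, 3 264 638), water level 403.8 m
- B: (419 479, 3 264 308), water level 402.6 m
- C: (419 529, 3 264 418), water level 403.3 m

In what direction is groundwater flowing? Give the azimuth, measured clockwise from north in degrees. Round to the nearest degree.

Taking A as reference: B−A = (125, -330, -1.2); C−A = (175, -220, -0.5).
Solve a·Δx + b·Δy = Δh: det = 125·(-220) − 175·(-330) = 30250.
∂h/∂x = [(-1.2)·(-220) − (-0.5)·(-330)] / 30250 = +0.003273
∂h/∂y = [125·(-0.5) − 175·(-1.2)] / 30250 = +0.004876
Flow direction (−∇h) has components (-0.003273 E, -0.004876 N).
Azimuth = atan2(E, N) = atan2(-0.003273, -0.004876) = 213.9° ≈ 214°.

214°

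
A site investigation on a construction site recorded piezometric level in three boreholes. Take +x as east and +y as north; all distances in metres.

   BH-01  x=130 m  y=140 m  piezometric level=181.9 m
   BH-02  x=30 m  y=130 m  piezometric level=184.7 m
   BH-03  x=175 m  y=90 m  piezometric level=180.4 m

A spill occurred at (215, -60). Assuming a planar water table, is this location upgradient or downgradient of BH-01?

downgradient

Three-point gradient (reference BH-01): Δ to BH-02 = (-100, -10, +2.8), Δ to BH-03 = (45, -50, -1.5).
∂h/∂x = -0.02844, ∂h/∂y = +0.004404 (det = 5450).
Head at (215, -60) = 181.9 + (-0.02844)·(85) + (+0.004404)·(-200) = 178.60 m.
That is lower than the 181.9 m at BH-01, so the point is downgradient.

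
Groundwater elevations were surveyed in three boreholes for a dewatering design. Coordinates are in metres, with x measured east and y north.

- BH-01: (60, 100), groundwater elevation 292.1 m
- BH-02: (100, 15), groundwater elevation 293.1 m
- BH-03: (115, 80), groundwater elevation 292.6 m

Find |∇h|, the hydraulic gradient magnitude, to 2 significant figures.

With h = a·x + b·y + c and BH-01 as origin, the differences give:
  40·a + (-85)·b = +1.0
  55·a + (-20)·b = +0.5
Eliminate b (×(-20) and ×(-85), subtract): 3875·a = 22.50 → a = ∂h/∂x = +0.005806
Back-substitute: b = ∂h/∂y = -0.009032.
|∇h| = √(0.005806² + -0.009032²) = 0.01074

0.011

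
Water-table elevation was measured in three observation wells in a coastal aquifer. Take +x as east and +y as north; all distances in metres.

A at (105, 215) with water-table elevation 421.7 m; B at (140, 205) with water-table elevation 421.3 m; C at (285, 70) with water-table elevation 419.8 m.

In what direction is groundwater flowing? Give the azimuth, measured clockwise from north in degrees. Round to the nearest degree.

With h = a·x + b·y + c and A as origin, the differences give:
  35·a + (-10)·b = -0.4
  180·a + (-145)·b = -1.9
Eliminate b (×(-145) and ×(-10), subtract): -3275·a = 39.00 → a = ∂h/∂x = -0.01191
Back-substitute: b = ∂h/∂y = -0.001679.
Flow direction (−∇h) has components (+0.01191 E, +0.001679 N).
Azimuth = atan2(E, N) = atan2(+0.01191, +0.001679) = 82.0° ≈ 082°.

082°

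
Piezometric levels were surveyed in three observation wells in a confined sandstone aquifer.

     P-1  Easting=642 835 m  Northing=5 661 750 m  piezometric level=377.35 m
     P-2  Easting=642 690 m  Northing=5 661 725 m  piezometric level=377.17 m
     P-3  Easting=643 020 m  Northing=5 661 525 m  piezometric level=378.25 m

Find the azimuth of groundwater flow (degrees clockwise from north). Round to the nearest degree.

Differences from P-1: to P-2 (Δx, Δy, Δh) = (-145, -25, -0.18); to P-3 = (185, -225, +0.90).
Solve a·Δx + b·Δy = Δh: det = (-145)·(-225) − 185·(-25) = 37250.
∂h/∂x = [(-0.18)·(-225) − (+0.90)·(-25)] / 37250 = +0.001691
∂h/∂y = [(-145)·(+0.90) − 185·(-0.18)] / 37250 = -0.002609
Flow direction (−∇h) has components (-0.001691 E, +0.002609 N).
Azimuth = atan2(E, N) = atan2(-0.001691, +0.002609) = 327.1° ≈ 327°.

327°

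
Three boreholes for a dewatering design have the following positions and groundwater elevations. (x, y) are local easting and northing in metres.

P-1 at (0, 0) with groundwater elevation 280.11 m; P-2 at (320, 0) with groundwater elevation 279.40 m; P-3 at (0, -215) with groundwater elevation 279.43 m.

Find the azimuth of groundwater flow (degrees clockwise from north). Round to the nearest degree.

145°

∂h/∂x = (279.40 − 280.11) / (320 − 0) = -0.002219
∂h/∂y = (279.43 − 280.11) / (-215 − 0) = +0.003163
Flow direction (−∇h) has components (+0.002219 E, -0.003163 N).
Azimuth = atan2(E, N) = atan2(+0.002219, -0.003163) = 144.9° ≈ 145°.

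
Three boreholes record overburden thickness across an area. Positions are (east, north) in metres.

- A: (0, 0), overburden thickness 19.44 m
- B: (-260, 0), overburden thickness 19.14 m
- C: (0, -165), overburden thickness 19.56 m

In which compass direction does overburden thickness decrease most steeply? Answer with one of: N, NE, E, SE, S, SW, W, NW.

∂d/∂x = (19.14 − 19.44) / (-260 − 0) = +0.001154
∂d/∂y = (19.56 − 19.44) / (-165 − 0) = -0.0007273
Steepest decrease is along −∇f = (-0.001154 E, +0.0007273 N) → northwest.

NW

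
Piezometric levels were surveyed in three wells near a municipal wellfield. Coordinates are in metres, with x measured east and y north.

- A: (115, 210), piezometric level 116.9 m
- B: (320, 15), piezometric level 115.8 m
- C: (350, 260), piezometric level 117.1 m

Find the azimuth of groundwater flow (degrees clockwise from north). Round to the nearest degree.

177°

With h = a·x + b·y + c and A as origin, the differences give:
  205·a + (-195)·b = -1.1
  235·a + 50·b = +0.2
Eliminate b (×50 and ×(-195), subtract): 56075·a = -16.00 → a = ∂h/∂x = -0.0002853
Back-substitute: b = ∂h/∂y = +0.005341.
Flow direction (−∇h) has components (+0.0002853 E, -0.005341 N).
Azimuth = atan2(E, N) = atan2(+0.0002853, -0.005341) = 176.9° ≈ 177°.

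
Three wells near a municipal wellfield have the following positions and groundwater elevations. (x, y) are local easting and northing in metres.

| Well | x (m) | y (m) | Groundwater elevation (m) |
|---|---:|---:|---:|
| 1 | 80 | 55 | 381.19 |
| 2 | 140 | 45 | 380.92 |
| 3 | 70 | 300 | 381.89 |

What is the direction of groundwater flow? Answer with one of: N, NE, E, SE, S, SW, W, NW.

Differences from 1: to 2 (Δx, Δy, Δh) = (60, -10, -0.27); to 3 = (-10, 245, +0.70).
Solve a·Δx + b·Δy = Δh: det = 60·245 − (-10)·(-10) = 14600.
∂h/∂x = [(-0.27)·245 − (+0.70)·(-10)] / 14600 = -0.004051
∂h/∂y = [60·(+0.70) − (-10)·(-0.27)] / 14600 = +0.002692
Flow = −∇h = (+0.004051 east, -0.002692 north), which points southeast.

SE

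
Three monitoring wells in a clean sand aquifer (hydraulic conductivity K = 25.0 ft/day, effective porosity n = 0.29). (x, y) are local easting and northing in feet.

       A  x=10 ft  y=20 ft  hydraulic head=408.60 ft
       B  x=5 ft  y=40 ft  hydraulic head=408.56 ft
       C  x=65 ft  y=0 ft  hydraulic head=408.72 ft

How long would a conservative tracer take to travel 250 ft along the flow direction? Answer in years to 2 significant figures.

Differences from A: to B (Δx, Δy, Δh) = (-5, 20, -0.04); to C = (55, -20, +0.12).
Determinant of the coordinate differences = (-5)·(-20) − 55·20 = -1000.
∂h/∂x = [(-0.04)·(-20) − (+0.12)·20] / -1000 = +0.001600
∂h/∂y = [(-5)·(+0.12) − 55·(-0.04)] / -1000 = -0.001600
|∇h| = √(0.001600² + -0.001600²) = 0.002263
Seepage velocity v = K·i/n = 25.0 × 0.002263 / 0.29 = 0.1951 ft/day.
t = 250 / 0.1951 = 1281 days = 3.51 years.

3.5 years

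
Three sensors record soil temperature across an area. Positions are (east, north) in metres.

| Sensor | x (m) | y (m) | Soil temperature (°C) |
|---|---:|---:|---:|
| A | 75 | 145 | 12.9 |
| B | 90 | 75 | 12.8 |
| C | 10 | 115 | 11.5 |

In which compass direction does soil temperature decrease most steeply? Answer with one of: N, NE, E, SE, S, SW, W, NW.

Differences from A: to B (Δx, Δy, Δh) = (15, -70, -0.1); to C = (-65, -30, -1.4).
Determinant of the coordinate differences = 15·(-30) − (-65)·(-70) = -5000.
∂T/∂x = [(-0.1)·(-30) − (-1.4)·(-70)] / -5000 = +0.01900
∂T/∂y = [15·(-1.4) − (-65)·(-0.1)] / -5000 = +0.005500
Steepest decrease is along −∇f = (-0.01900 E, -0.005500 N) → west.

W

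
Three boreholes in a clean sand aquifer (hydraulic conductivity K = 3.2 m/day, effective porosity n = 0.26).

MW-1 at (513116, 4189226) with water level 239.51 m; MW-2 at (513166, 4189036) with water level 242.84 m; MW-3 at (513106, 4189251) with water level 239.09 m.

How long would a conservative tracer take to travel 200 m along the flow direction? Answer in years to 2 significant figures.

Taking MW-1 as reference: MW-2−MW-1 = (50, -190, +3.33); MW-3−MW-1 = (-10, 25, -0.42).
Determinant of the coordinate differences = 50·25 − (-10)·(-190) = -650.
∂h/∂x = [(+3.33)·25 − (-0.42)·(-190)] / -650 = -0.005308
∂h/∂y = [50·(-0.42) − (-10)·(+3.33)] / -650 = -0.01892
|∇h| = √(-0.005308² + -0.01892²) = 0.01965
Seepage velocity v = K·i/n = 3.2 × 0.01965 / 0.26 = 0.2418 m/day.
t = 200 / 0.2418 = 827.1 days = 2.26 years.

2.3 years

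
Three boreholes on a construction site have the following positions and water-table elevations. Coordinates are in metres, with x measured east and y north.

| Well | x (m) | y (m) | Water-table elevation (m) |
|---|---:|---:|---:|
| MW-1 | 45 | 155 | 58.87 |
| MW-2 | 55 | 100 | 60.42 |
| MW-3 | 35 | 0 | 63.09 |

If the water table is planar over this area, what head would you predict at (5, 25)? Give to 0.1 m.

With h = a·x + b·y + c and MW-1 as origin, the differences give:
  10·a + (-55)·b = +1.55
  (-10)·a + (-155)·b = +4.22
Eliminate b (×(-155) and ×(-55), subtract): -2100·a = -8.150 → a = ∂h/∂x = +0.003881
Back-substitute: b = ∂h/∂y = -0.02748.
h(5, 25) = 58.87 + (+0.003881)·(-40) + (-0.02748)·(-130) = 58.87 -0.155 +3.572 = 62.287 m.

62.3 m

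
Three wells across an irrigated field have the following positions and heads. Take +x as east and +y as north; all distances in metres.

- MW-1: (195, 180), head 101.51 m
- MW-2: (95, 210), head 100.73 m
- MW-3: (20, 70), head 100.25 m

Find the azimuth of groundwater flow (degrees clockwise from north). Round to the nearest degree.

With h = a·x + b·y + c and MW-1 as origin, the differences give:
  (-100)·a + 30·b = -0.78
  (-175)·a + (-110)·b = -1.26
Eliminate b (×(-110) and ×30, subtract): 16250·a = 123.600 → a = ∂h/∂x = +0.007606
Back-substitute: b = ∂h/∂y = -0.0006462.
Flow direction (−∇h) has components (-0.007606 E, +0.0006462 N).
Azimuth = atan2(E, N) = atan2(-0.007606, +0.0006462) = 274.9° ≈ 275°.

275°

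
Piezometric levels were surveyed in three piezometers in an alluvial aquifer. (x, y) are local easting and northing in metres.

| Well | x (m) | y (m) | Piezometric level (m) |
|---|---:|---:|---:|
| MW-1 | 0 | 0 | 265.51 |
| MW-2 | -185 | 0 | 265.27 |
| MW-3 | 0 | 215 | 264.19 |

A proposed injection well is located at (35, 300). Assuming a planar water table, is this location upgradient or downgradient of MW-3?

∂h/∂x = (265.27 − 265.51) / (-185 − 0) = +0.001297
∂h/∂y = (264.19 − 265.51) / (215 − 0) = -0.006140
Head at (35, 300) = 265.51 + (+0.001297)·(35) + (-0.006140)·(300) = 263.71 m.
That is lower than the 264.19 m at MW-3, so the point is downgradient.

downgradient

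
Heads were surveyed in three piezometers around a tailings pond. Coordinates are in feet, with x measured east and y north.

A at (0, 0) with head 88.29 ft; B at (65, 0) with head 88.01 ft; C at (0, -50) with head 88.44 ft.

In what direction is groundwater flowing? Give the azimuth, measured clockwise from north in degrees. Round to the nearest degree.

055°

∂h/∂x = (88.01 − 88.29) / (65 − 0) = -0.004308
∂h/∂y = (88.44 − 88.29) / (-50 − 0) = -0.003000
Flow direction (−∇h) has components (+0.004308 E, +0.003000 N).
Azimuth = atan2(E, N) = atan2(+0.004308, +0.003000) = 55.1° ≈ 055°.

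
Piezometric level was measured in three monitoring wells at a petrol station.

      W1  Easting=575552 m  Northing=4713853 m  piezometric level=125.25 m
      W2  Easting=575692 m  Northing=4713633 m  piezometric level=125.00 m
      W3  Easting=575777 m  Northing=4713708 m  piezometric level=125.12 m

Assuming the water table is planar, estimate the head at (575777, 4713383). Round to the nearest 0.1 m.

Taking W1 as reference: W2−W1 = (140, -220, -0.25); W3−W1 = (225, -145, -0.13).
Solve a·Δx + b·Δy = Δh: det = 140·(-145) − 225·(-220) = 29200.
∂h/∂x = [(-0.25)·(-145) − (-0.13)·(-220)] / 29200 = +0.0002620
∂h/∂y = [140·(-0.13) − 225·(-0.25)] / 29200 = +0.001303
h(575777, 4713383) = 125.25 + (+0.0002620)·(225) + (+0.001303)·(-470) = 125.25 +0.059 -0.612 = 124.696 m.

124.7 m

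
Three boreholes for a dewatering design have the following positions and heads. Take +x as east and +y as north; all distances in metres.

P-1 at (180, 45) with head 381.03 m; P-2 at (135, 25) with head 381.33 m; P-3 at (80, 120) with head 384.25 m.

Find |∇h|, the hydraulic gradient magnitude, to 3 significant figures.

Differences from P-1: to P-2 (Δx, Δy, Δh) = (-45, -20, +0.30); to P-3 = (-100, 75, +3.22).
Determinant of the coordinate differences = (-45)·75 − (-100)·(-20) = -5375.
∂h/∂x = [(+0.30)·75 − (+3.22)·(-20)] / -5375 = -0.01617
∂h/∂y = [(-45)·(+3.22) − (-100)·(+0.30)] / -5375 = +0.02138
|∇h| = √(-0.01617² + 0.02138²) = 0.02681

0.0268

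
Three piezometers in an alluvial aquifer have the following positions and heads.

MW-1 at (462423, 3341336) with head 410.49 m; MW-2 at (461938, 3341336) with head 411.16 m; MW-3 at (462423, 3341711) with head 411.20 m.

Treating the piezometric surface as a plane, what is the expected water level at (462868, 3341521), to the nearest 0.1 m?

410.2 m

∂h/∂x = (411.16 − 410.49) / (461938 − 462423) = -0.001381
∂h/∂y = (411.20 − 410.49) / (3341711 − 3341336) = +0.001893
h(462868, 3341521) = 410.49 + (-0.001381)·(445) + (+0.001893)·(185) = 410.49 -0.615 +0.350 = 410.226 m.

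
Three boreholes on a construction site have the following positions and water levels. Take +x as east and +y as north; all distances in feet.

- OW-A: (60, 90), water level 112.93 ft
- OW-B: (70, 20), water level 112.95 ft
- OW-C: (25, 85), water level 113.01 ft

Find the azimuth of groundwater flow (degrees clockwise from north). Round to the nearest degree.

Taking OW-A as reference: OW-B−OW-A = (10, -70, +0.02); OW-C−OW-A = (-35, -5, +0.08).
Solve a·Δx + b·Δy = Δh: det = 10·(-5) − (-35)·(-70) = -2500.
∂h/∂x = [(+0.02)·(-5) − (+0.08)·(-70)] / -2500 = -0.002200
∂h/∂y = [10·(+0.08) − (-35)·(+0.02)] / -2500 = -0.0006000
Flow direction (−∇h) has components (+0.002200 E, +0.0006000 N).
Azimuth = atan2(E, N) = atan2(+0.002200, +0.0006000) = 74.7° ≈ 075°.

075°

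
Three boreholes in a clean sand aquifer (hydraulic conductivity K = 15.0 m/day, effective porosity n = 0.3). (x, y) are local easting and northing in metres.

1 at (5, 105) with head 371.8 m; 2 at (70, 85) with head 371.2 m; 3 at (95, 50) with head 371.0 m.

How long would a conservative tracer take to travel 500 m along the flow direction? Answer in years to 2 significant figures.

2.8 years

Differences from 1: to 2 (Δx, Δy, Δh) = (65, -20, -0.6); to 3 = (90, -55, -0.8).
Determinant of the coordinate differences = 65·(-55) − 90·(-20) = -1775.
∂h/∂x = [(-0.6)·(-55) − (-0.8)·(-20)] / -1775 = -0.009577
∂h/∂y = [65·(-0.8) − 90·(-0.6)] / -1775 = -0.001127
|∇h| = √(-0.009577² + -0.001127²) = 0.009643
Seepage velocity v = K·i/n = 15.0 × 0.009643 / 0.3 = 0.4822 m/day.
t = 500 / 0.4822 = 1037 days = 2.84 years.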